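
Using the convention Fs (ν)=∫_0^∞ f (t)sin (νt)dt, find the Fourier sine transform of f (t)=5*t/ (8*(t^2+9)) 5*pi*exp (-3*ν)/16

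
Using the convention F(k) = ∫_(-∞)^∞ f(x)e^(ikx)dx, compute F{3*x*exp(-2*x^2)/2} 3*sqrt(2)*I*sqrt(pi)*k*exp(-k^2/8)/16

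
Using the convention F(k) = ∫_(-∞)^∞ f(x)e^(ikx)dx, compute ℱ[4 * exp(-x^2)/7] 4 * sqrt(pi) * exp(-k^2/4)/7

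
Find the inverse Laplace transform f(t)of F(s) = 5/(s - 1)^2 5*t*exp(t)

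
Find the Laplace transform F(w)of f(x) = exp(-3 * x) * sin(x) 1/((w + 3)^2 + 1)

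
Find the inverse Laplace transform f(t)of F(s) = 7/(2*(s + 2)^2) 7*t*exp(-2*t)/2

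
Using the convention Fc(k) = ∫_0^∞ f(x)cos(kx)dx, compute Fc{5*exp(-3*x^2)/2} 5*sqrt(3)*sqrt(pi)*exp(-k^2/12)/12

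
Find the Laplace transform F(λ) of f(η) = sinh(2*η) 2/(λ^2 - 4) 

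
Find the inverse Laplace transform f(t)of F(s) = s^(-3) t^2/2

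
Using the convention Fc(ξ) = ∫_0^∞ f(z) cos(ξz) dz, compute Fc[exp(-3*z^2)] sqrt(3)*sqrt(pi)*exp(-ξ^2/12) /6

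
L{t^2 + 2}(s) 2/s^3 + 2/s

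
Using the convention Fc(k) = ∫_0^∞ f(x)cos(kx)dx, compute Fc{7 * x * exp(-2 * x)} 7 * (4 - k^2)/(k^2+4)^2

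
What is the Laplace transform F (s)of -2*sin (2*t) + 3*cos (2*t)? 3*s/ (s^2 + 4) - 4/ (s^2 + 4)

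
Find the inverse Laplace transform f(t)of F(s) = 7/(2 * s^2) 7 * t/2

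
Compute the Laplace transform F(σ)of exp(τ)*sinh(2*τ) 2/((σ - 1)^2 - 4)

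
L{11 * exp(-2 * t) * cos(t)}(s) 11 * (s+2)/((s+2)^2+1)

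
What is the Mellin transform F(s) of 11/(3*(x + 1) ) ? 11*pi*csc(pi*s) /3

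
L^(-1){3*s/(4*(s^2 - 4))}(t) 3*cosh(2*t)/4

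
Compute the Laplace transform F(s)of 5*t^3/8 15/(4*s^4)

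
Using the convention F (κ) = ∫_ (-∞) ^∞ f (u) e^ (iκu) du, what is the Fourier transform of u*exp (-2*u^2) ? sqrt (2)*I*sqrt (pi)*κ*exp (-κ^2/8) /8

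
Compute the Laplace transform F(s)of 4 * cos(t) 4 * s/(s^2+1)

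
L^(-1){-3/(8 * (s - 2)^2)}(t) -3 * t * exp(2 * t)/8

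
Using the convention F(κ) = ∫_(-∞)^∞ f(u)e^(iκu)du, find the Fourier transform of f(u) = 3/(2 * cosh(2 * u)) 3 * pi/(4 * cosh(pi * κ/4))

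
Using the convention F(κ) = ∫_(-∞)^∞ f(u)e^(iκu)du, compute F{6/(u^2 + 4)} 3*pi*exp(-2*Abs(κ))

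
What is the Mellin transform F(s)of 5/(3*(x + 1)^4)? 5*gamma(s)*gamma(4 - s)/18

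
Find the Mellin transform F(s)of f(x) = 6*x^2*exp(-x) 6*gamma(s + 2)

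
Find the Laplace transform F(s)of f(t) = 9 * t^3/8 27/(4 * s^4)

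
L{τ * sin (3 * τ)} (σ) 6 * σ/ (σ^2 + 9)^2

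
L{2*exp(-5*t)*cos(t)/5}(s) 2*(s + 5)/(5*((s + 5)^2 + 1))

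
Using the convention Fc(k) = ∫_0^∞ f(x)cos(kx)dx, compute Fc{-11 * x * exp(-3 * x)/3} 11 * (k^2 - 9)/(3 * (k^2 + 9)^2)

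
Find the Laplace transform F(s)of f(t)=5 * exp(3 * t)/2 5/(2 * (s - 3))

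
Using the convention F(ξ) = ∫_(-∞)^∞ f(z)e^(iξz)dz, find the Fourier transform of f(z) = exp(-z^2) sqrt(pi)*exp(-ξ^2/4)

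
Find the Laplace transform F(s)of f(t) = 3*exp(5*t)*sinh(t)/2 3/(2*((s - 5)^2 - 1))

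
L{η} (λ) λ^ (-2)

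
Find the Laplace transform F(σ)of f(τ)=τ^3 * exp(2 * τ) 6/(σ - 2)^4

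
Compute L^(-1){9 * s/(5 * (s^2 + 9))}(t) 9 * cos(3 * t)/5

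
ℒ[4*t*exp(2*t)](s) 4/(s - 2)^2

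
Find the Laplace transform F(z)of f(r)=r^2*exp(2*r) 2/(z - 2)^3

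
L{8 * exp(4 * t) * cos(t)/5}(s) 8 * (s - 4)/(5 * ((s - 4)^2 + 1))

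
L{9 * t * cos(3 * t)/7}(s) 9 * (s^2 - 9)/(7 * (s^2 + 9)^2)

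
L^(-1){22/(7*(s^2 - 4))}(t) 11*sinh(2*t)/7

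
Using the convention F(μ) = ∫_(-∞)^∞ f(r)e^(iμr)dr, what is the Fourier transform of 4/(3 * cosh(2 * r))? 2 * pi/(3 * cosh(pi * μ/4))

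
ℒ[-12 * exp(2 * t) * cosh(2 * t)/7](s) 12 * (2 - s)/(7 * s * (s - 4))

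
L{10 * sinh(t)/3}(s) 10/(3 * (s^2 - 1))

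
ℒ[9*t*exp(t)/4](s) 9/(4*(s - 1)^2)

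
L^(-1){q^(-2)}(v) v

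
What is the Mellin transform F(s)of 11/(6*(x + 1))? 11*pi*csc(pi*s)/6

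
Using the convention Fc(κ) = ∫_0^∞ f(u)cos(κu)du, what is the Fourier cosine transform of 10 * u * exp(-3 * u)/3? 10 * (9 - κ^2)/(3 * (κ^2 + 9)^2)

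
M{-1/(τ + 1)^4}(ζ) pi * (ζ - 3) * (ζ - 2) * (ζ - 1)/(6 * sin(pi * ζ))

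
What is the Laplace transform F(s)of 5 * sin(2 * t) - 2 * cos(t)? 10/(s^2 + 4) - 2 * s/(s^2 + 1)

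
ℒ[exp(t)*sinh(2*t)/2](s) 1/((s - 1)^2 - 4)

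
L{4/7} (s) 4/ (7 * s)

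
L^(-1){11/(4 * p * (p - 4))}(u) 11 * exp(2 * u) * sinh(2 * u)/8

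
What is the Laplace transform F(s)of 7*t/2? 7/(2*s^2)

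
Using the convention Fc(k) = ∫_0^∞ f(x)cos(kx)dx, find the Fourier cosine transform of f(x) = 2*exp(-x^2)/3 sqrt(pi)*exp(-k^2/4)/3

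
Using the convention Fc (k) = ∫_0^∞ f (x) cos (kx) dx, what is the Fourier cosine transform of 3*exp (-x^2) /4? 3*sqrt (pi)*exp (-k^2/4) /8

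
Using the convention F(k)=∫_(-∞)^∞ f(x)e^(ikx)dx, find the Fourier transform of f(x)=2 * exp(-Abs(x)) 4/(k^2 + 1)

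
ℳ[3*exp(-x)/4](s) 3*gamma(s)/4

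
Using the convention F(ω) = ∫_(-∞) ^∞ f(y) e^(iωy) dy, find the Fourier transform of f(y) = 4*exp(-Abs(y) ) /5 8/(5*(ω^2 + 1) ) 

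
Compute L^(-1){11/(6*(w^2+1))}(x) 11*sin(x)/6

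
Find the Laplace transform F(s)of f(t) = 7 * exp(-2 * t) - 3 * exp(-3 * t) 7/(s + 2) - 3/(s + 3)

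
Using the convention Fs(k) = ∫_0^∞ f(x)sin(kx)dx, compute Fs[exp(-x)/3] k/(3 * (k^2 + 1))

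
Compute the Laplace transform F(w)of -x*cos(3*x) (9 - w^2)/(w^2+9)^2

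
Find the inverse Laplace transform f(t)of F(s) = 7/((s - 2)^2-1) 7*exp(2*t)*sinh(t)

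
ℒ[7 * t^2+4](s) 14/s^3+4/s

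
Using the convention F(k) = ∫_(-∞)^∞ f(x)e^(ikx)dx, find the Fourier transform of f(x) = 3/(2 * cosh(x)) 3 * pi/(2 * cosh(pi * k/2))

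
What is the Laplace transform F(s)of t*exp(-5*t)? (s + 5)^(-2)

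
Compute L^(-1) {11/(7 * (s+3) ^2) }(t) 11 * t * exp(-3 * t) /7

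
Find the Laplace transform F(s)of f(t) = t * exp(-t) (s + 1)^(-2)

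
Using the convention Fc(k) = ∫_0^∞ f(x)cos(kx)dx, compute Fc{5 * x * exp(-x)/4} 5 * (1 - k^2)/(4 * (k^2 + 1)^2)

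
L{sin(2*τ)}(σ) 2/(σ^2 + 4)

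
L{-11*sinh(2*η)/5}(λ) -22/(5*λ^2 - 20)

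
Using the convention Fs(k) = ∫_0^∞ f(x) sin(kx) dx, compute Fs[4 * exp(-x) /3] 4 * k/(3 * (k^2 + 1) ) 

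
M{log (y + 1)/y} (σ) -pi * csc (pi * σ)/ (σ - 1)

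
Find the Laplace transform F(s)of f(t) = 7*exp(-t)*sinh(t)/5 7/(5*s*(s + 2))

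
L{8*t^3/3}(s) 16/s^4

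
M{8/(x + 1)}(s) 8*pi*csc(pi*s)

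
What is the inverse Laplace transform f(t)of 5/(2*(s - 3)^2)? 5*t*exp(3*t)/2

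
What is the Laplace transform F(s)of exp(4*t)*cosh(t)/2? (s - 4)/(2*((s - 4)^2 - 1))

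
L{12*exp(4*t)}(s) 12/(s - 4)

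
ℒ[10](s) 10/s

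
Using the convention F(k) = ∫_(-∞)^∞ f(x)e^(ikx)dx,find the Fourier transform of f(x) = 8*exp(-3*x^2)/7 8*sqrt(3)*sqrt(pi)*exp(-k^2/12)/21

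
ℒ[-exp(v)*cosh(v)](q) (1 - q)/(q*(q - 2))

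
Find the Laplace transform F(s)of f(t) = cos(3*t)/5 s/(5*(s^2 + 9))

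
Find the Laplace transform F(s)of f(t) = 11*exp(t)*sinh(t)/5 11/(5*s*(s - 2))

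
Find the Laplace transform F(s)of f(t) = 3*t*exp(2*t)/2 3/(2*(s - 2)^2)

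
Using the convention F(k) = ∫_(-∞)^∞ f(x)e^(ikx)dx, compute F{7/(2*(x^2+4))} 7*pi*exp(-2*Abs(k))/4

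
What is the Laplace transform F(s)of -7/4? -7/(4*s)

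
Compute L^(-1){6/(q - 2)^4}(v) v^3 * exp(2 * v)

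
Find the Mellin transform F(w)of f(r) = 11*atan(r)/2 -11*pi*sec(pi*w/2)/(4*w)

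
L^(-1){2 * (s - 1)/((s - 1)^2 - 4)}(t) 2 * exp(t) * cosh(2 * t)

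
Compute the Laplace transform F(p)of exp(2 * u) 1/(p - 2)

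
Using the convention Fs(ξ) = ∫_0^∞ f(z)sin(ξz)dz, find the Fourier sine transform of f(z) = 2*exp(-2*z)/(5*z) 2*atan(ξ/2)/5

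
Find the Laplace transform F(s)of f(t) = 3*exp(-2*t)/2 3/(2*(s + 2))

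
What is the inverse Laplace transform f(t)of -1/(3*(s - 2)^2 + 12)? -exp(2*t)*sin(2*t)/6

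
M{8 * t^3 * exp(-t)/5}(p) 8 * gamma(p + 3)/5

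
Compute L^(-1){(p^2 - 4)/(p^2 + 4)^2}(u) u*cos(2*u)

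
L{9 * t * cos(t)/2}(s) 9 * (s^2 - 1)/(2 * (s^2 + 1)^2)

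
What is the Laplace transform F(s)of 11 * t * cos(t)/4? 11 * (s^2 - 1)/(4 * (s^2 + 1)^2)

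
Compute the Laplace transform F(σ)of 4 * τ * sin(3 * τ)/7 24 * σ/(7 * (σ^2 + 9)^2)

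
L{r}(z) z^(-2)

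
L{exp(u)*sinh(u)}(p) 1/(p*(p - 2))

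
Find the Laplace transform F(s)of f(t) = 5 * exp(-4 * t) 5/(s + 4)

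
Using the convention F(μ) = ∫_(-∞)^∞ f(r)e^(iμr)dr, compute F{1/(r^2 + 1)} pi*exp(-Abs(μ))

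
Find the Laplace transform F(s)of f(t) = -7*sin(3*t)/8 -21/(8*s^2 + 72)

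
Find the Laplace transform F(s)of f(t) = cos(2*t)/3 s/(3*(s^2 + 4))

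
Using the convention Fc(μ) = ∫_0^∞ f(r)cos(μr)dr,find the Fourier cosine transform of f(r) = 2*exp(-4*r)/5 8/(5*(μ^2 + 16))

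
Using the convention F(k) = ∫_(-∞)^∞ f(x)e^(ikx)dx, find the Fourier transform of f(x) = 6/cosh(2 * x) 3 * pi/cosh(pi * k/4)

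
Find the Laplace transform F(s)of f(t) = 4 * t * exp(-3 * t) 4/(s + 3)^2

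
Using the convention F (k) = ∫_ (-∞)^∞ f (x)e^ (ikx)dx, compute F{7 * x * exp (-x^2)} 7 * I * sqrt (pi) * k * exp (-k^2/4)/2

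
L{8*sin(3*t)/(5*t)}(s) 8*atan(3/s)/5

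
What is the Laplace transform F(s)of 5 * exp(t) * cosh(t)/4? 5 * (s - 1)/(4 * s * (s - 2))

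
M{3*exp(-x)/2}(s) 3*gamma(s)/2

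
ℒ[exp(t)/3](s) 1/(3*(s - 1))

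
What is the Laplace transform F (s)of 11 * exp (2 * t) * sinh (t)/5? 11/ (5 * ( (s - 2)^2 - 1))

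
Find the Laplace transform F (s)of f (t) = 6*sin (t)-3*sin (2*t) 6/ (s^2 + 1)-6/ (s^2 + 4)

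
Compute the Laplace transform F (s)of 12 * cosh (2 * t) 12 * s/ (s^2 - 4)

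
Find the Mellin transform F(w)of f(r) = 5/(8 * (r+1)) 5 * pi * csc(pi * w)/8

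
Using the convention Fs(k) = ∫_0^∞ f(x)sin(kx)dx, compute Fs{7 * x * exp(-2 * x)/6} 14 * k/(3 * (k^2 + 4)^2)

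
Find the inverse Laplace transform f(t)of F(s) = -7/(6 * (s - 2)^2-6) -7 * exp(2 * t) * sinh(t)/6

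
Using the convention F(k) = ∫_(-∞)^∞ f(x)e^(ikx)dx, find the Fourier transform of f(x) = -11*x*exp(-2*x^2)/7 -11*sqrt(2)*I*sqrt(pi)*k*exp(-k^2/8)/56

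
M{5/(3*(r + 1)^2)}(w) -5*pi*(w - 1)/(3*sin(pi*w))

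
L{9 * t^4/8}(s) 27/s^5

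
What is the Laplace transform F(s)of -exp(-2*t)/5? -1/(5*s + 10)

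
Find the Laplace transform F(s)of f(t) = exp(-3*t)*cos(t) (s + 3)/((s + 3)^2 + 1)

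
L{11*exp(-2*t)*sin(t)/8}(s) 11/(8*((s + 2)^2 + 1))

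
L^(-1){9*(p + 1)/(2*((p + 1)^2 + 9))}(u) 9*exp(-u)*cos(3*u)/2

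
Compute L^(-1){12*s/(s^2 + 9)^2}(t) 2*t*sin(3*t)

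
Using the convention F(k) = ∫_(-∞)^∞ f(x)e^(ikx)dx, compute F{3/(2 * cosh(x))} 3 * pi/(2 * cosh(pi * k/2))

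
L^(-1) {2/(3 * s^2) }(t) 2 * t/3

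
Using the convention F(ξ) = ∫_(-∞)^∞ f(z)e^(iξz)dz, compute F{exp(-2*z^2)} sqrt(2)*sqrt(pi)*exp(-ξ^2/8)/2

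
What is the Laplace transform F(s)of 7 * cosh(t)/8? 7 * s/(8 * (s^2 - 1))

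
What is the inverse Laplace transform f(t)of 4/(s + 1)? 4 * exp(-t)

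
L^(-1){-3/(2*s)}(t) -3/2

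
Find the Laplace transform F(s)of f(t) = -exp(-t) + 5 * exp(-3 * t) 5/(s + 3) - 1/(s + 1)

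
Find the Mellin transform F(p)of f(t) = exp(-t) gamma(p)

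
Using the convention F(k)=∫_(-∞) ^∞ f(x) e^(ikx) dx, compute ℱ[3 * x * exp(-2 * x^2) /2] 3 * sqrt(2) * I * sqrt(pi) * k * exp(-k^2/8) /16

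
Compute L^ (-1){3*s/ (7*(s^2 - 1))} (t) 3*cosh (t)/7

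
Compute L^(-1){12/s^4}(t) 2 * t^3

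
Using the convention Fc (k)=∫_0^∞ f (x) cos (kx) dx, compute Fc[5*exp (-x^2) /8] 5*sqrt (pi)*exp (-k^2/4) /16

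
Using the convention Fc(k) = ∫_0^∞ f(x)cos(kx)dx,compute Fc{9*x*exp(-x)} 9*(1 - k^2)/(k^2 + 1)^2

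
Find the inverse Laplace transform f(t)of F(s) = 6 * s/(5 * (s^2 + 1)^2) 3 * t * sin(t)/5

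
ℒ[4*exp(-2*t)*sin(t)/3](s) 4/(3*((s + 2)^2 + 1))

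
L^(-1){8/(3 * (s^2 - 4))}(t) 4 * sinh(2 * t)/3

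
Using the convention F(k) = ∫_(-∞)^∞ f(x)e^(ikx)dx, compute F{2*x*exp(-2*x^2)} sqrt(2)*I*sqrt(pi)*k*exp(-k^2/8)/4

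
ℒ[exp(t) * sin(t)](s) 1/((s - 1)^2 + 1)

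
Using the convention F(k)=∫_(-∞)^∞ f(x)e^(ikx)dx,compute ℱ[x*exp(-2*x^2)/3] sqrt(2)*I*sqrt(pi)*k*exp(-k^2/8)/24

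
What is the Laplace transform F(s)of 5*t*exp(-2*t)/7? 5/(7*(s + 2)^2)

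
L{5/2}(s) 5/(2 * s)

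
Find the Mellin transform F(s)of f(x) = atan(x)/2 -pi * sec(pi * s/2)/(4 * s)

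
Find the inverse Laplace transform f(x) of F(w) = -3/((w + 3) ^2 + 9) -exp(-3*x)*sin(3*x) 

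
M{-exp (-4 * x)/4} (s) -gamma (s)/ (4 * 2^ (2 * s))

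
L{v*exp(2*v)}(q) (q - 2)^(-2)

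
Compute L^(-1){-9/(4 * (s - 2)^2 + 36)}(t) -3 * exp(2 * t) * sin(3 * t)/4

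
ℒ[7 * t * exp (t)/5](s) 7/ (5 * (s - 1)^2)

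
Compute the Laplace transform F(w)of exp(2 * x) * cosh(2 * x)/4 (w - 2)/(4 * w * (w - 4))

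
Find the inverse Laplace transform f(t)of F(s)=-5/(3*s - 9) -5*exp(3*t)/3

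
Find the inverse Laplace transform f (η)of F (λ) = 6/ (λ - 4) 6*exp (4*η)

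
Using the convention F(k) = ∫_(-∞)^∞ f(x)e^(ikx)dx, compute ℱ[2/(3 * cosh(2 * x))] pi/(3 * cosh(pi * k/4))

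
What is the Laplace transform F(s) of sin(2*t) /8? 1/(4*(s^2 + 4) ) 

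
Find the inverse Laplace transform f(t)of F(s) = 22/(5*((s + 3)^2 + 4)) 11*exp(-3*t)*sin(2*t)/5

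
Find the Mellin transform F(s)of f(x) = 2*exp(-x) 2*gamma(s)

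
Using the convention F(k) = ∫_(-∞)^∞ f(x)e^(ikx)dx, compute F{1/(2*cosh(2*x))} pi/(4*cosh(pi*k/4))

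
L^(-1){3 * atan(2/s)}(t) 3 * sin(2 * t)/t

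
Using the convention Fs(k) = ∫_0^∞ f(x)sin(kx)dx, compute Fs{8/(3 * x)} 4 * pi/3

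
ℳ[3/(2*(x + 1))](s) 3*pi*csc(pi*s)/2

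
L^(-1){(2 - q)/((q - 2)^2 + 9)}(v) -exp(2*v)*cos(3*v)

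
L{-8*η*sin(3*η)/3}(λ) -16*λ/(λ^2 + 9)^2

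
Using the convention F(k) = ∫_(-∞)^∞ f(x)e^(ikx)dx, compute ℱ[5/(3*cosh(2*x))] 5*pi/(6*cosh(pi*k/4))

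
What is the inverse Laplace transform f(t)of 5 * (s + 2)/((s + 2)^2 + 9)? 5 * exp(-2 * t) * cos(3 * t)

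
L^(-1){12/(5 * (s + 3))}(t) 12 * exp(-3 * t)/5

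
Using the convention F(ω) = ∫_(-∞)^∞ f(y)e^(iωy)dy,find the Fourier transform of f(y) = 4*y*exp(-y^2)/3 2*I*sqrt(pi)*ω*exp(-ω^2/4)/3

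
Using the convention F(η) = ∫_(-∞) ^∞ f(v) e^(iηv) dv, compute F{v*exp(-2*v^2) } sqrt(2)*I*sqrt(pi)*η*exp(-η^2/8) /8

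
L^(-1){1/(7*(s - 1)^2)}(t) t*exp(t)/7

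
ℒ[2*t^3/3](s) 4/s^4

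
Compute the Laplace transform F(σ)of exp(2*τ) 1/(σ - 2)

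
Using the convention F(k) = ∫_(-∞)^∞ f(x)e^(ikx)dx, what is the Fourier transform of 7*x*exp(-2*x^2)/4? 7*sqrt(2)*I*sqrt(pi)*k*exp(-k^2/8)/32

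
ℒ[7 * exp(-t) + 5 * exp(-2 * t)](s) 7/(s + 1) + 5/(s + 2)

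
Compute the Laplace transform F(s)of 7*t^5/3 280/s^6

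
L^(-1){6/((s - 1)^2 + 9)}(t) 2 * exp(t) * sin(3 * t)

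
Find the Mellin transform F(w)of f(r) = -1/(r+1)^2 pi * (w - 1)/sin(pi * w)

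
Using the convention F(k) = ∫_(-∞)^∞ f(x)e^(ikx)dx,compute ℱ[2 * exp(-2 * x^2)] sqrt(2) * sqrt(pi) * exp(-k^2/8)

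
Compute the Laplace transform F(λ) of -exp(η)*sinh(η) -1/(λ*(λ - 2) ) 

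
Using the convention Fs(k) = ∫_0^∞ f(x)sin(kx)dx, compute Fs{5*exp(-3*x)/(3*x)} 5*atan(k/3)/3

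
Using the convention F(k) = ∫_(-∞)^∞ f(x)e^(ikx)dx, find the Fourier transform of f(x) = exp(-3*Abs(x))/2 3/(k^2 + 9)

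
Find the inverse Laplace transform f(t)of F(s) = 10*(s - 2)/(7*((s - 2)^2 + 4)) 10*exp(2*t)*cos(2*t)/7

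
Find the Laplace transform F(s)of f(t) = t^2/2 s^(-3)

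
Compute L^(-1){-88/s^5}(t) -11 * t^4/3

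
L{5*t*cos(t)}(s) 5*(s^2 - 1)/(s^2 + 1)^2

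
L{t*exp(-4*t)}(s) (s + 4)^(-2)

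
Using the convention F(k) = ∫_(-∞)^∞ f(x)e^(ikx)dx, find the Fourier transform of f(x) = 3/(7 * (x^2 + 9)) pi * exp(-3 * Abs(k))/7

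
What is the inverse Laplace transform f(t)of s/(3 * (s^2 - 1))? cosh(t)/3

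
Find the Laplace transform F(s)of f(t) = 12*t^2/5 24/(5*s^3)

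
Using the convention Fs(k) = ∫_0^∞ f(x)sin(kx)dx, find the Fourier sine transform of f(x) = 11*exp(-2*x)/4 11*k/(4*(k^2 + 4))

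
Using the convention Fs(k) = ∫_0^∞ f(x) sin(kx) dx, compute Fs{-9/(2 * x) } -9 * pi/4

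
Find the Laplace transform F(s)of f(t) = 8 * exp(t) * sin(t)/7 8/(7 * ((s - 1)^2 + 1))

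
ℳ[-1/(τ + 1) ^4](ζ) pi*(ζ - 3)*(ζ - 2)*(ζ - 1) /(6*sin(pi*ζ) ) 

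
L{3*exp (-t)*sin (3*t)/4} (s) 9/ (4*( (s+1)^2+9))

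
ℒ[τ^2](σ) 2/σ^3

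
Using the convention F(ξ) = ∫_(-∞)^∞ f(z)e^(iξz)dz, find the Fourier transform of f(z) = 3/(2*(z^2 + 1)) 3*pi*exp(-Abs(ξ))/2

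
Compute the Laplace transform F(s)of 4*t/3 4/(3*s^2)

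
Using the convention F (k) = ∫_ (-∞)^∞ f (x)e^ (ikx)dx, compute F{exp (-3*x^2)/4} sqrt (3)*sqrt (pi)*exp (-k^2/12)/12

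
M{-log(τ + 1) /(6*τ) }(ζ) pi*csc(pi*ζ) /(6*(ζ - 1) ) 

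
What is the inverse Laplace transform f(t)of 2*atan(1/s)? 2*sin(t)/t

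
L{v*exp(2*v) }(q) (q - 2) ^(-2) 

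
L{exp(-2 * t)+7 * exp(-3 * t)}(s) 7/(s+3)+1/(s+2)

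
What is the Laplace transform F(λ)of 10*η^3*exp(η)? 60/(λ - 1)^4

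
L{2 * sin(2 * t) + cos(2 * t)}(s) 4/(s^2 + 4) + s/(s^2 + 4)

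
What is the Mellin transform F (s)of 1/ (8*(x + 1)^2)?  (-pi*s + pi)/ (8*sin (pi*s))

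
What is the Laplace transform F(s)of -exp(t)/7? -1/(7 * s - 7)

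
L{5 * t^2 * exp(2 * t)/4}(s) 5/(2 * (s - 2)^3)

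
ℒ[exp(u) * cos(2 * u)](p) (p - 1)/((p - 1)^2 + 4)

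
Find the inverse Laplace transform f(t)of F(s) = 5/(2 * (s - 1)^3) 5 * t^2 * exp(t)/4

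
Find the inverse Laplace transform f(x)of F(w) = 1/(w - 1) exp(x)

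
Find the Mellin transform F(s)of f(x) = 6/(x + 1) 6*pi*csc(pi*s)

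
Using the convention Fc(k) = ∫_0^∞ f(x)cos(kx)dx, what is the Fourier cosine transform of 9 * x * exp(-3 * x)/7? 9 * (9 - k^2)/(7 * (k^2 + 9)^2)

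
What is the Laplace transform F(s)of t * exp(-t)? (s + 1)^(-2)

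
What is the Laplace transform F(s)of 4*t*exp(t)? 4/(s - 1)^2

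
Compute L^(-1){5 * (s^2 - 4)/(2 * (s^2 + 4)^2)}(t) 5 * t * cos(2 * t)/2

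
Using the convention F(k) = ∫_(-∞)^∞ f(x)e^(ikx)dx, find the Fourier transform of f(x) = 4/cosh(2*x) 2*pi/cosh(pi*k/4)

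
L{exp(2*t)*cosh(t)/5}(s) (s - 2)/(5*((s - 2)^2 - 1))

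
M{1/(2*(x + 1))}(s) pi*csc(pi*s)/2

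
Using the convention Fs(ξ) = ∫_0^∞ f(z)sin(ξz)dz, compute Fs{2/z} pi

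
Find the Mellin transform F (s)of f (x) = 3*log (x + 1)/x -3*pi*csc (pi*s)/ (s - 1)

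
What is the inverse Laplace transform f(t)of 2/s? 2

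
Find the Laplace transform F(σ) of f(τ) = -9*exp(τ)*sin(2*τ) -18/((σ - 1) ^2 + 4) 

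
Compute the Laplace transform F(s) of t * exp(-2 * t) (s+2) ^(-2) 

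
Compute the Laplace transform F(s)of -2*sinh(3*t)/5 -6/(5*s^2 - 45)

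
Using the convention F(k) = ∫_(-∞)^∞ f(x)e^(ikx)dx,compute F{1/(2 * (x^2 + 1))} pi * exp(-Abs(k))/2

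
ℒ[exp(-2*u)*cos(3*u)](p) (p + 2)/((p + 2)^2 + 9)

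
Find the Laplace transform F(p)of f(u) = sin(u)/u atan(1/p)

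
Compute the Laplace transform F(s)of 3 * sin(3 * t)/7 9/(7 * (s^2 + 9))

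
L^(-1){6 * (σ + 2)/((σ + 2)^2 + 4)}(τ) 6 * exp(-2 * τ) * cos(2 * τ)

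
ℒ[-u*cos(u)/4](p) (1 - p^2)/(4*(p^2 + 1)^2)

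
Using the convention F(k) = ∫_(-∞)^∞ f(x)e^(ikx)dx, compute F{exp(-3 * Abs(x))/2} 3/(k^2 + 9)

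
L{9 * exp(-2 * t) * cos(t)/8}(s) 9 * (s + 2)/(8 * ((s + 2)^2 + 1))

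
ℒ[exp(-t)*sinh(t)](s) 1/(s*(s + 2))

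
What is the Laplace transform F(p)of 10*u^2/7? 20/(7*p^3)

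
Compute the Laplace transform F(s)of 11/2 11/(2 * s)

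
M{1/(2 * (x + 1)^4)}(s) gamma(s) * gamma(4 - s)/12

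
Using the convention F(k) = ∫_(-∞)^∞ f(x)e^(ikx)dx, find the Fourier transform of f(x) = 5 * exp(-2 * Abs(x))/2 10/(k^2 + 4)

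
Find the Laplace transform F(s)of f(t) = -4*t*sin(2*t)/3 -16*s/(3*(s^2 + 4)^2)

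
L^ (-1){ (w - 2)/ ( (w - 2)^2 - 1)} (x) exp (2*x)*cosh (x)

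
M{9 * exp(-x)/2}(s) 9 * gamma(s)/2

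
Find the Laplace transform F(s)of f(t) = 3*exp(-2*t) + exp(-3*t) 3/(s + 2) + 1/(s + 3)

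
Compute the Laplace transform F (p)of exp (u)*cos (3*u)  (p - 1)/ ( (p - 1)^2 + 9)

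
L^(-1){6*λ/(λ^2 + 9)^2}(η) η*sin(3*η)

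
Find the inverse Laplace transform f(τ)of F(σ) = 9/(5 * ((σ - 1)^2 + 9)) 3 * exp(τ) * sin(3 * τ)/5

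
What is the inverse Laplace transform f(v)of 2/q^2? 2*v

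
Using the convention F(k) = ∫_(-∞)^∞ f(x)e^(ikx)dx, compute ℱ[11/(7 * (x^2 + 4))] 11 * pi * exp(-2 * Abs(k))/14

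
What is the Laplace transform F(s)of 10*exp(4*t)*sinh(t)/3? 10/(3*((s - 4)^2-1))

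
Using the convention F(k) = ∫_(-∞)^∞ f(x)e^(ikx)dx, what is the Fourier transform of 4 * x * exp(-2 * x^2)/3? sqrt(2) * I * sqrt(pi) * k * exp(-k^2/8)/6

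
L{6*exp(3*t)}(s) 6/(s - 3)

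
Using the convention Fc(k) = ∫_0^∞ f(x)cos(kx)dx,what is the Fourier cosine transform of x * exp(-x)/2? (1 - k^2)/(2 * (k^2 + 1)^2)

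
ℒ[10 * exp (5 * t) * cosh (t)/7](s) 10 * (s - 5)/ (7 * ( (s - 5)^2-1))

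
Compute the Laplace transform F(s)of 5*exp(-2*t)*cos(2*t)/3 5*(s + 2)/(3*((s + 2)^2 + 4))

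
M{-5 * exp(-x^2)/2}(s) -5 * gamma(s/2)/4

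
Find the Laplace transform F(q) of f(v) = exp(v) 1/(q - 1) 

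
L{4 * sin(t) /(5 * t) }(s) 4 * atan(1/s) /5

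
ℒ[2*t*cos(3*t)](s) 2*(s^2-9)/(s^2+9)^2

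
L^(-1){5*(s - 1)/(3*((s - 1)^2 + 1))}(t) 5*exp(t)*cos(t)/3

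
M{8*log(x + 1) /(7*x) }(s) -8*pi*csc(pi*s) /(7*s - 7) 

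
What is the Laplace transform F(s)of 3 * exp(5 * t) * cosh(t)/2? 3 * (s - 5)/(2 * ((s - 5)^2 - 1))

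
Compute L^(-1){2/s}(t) 2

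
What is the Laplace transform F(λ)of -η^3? -6/λ^4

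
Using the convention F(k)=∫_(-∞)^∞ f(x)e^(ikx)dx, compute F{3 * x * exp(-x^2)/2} 3 * I * sqrt(pi) * k * exp(-k^2/4)/4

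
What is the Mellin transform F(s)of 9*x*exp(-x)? 9*gamma(s + 1)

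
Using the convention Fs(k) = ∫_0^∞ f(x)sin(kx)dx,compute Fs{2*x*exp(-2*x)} 8*k/(k^2 + 4)^2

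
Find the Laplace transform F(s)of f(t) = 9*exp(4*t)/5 9/(5*(s - 4))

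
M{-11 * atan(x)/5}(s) 11 * pi * sec(pi * s/2)/(10 * s)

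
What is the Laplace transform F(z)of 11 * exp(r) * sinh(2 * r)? 22/((z - 1)^2 - 4)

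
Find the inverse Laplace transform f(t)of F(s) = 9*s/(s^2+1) 9*cos(t)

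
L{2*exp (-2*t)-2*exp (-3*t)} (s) 2/ (s + 2)-2/ (s + 3)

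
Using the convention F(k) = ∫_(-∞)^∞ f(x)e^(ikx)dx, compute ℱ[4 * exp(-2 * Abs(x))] 16/(k^2 + 4)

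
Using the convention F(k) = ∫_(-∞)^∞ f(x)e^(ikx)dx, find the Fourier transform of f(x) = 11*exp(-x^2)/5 11*sqrt(pi)*exp(-k^2/4)/5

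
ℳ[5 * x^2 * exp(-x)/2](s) 5 * gamma(s+2)/2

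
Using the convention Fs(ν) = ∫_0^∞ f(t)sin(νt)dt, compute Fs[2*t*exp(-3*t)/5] 12*ν/(5*(ν^2+9)^2)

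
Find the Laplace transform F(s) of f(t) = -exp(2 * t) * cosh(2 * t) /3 (2 - s) /(3 * s * (s - 4) ) 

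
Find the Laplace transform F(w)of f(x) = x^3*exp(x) 6/(w - 1)^4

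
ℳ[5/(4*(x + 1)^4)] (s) 5*gamma(s)*gamma(4 - s)/24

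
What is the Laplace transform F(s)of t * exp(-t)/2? 1/(2 * (s + 1)^2)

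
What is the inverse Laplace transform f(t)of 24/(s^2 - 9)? 8 * sinh(3 * t)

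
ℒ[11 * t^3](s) 66/s^4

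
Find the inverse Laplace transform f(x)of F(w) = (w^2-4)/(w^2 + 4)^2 x*cos(2*x)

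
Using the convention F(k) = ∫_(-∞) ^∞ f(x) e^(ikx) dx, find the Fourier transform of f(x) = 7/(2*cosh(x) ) 7*pi/(2*cosh(pi*k/2) ) 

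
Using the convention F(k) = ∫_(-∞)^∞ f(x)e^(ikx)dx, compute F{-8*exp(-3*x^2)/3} -8*sqrt(3)*sqrt(pi)*exp(-k^2/12)/9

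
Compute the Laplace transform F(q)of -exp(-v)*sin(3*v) -3/((q + 1)^2 + 9)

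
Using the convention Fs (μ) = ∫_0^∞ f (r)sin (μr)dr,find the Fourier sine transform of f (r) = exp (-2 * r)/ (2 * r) atan (μ/2)/2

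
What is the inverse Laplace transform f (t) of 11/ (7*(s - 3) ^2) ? 11*t*exp (3*t) /7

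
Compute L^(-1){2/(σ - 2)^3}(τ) τ^2*exp(2*τ)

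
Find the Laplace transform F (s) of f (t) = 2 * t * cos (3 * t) 2 * (s^2 - 9) / (s^2 + 9) ^2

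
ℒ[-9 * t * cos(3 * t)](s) 9 * (9 - s^2)/(s^2 + 9)^2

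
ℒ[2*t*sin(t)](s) 4*s/(s^2+1)^2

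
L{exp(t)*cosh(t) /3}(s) (s - 1) /(3*s*(s - 2) ) 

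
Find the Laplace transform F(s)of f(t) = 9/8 9/(8*s)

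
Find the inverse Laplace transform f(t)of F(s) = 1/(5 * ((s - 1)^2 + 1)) exp(t) * sin(t)/5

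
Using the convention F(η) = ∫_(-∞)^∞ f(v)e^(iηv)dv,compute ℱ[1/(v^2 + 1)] pi*exp(-Abs(η))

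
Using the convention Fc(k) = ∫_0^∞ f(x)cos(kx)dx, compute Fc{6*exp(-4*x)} 24/(k^2+16)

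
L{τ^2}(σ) 2/σ^3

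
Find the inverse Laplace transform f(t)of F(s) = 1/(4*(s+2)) exp(-2*t)/4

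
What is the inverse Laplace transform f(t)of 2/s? 2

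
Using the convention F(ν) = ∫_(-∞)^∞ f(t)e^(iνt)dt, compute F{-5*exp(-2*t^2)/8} -5*sqrt(2)*sqrt(pi)*exp(-ν^2/8)/16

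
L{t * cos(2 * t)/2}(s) (s^2-4)/(2 * (s^2 + 4)^2)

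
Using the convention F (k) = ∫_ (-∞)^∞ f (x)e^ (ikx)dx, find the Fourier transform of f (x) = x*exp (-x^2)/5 I*sqrt (pi)*k*exp (-k^2/4)/10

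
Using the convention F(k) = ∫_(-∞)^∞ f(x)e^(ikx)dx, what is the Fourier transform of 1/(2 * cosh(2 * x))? pi/(4 * cosh(pi * k/4))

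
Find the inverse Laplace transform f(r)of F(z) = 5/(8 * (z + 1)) 5 * exp(-r)/8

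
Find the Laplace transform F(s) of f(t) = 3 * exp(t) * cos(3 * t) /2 3 * (s - 1) /(2 * ((s - 1) ^2 + 9) ) 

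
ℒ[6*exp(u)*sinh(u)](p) 6/(p*(p - 2))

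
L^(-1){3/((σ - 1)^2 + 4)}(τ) 3 * exp(τ) * sin(2 * τ)/2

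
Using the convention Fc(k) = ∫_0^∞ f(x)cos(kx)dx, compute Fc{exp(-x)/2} 1/(2*(k^2 + 1))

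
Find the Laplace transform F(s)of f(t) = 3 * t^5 360/s^6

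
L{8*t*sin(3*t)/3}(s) 16*s/(s^2 + 9)^2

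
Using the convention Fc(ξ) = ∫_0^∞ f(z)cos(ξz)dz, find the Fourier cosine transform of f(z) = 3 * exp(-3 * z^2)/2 sqrt(3) * sqrt(pi) * exp(-ξ^2/12)/4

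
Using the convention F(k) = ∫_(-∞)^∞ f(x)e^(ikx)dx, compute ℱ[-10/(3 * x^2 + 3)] -10 * pi * exp(-Abs(k))/3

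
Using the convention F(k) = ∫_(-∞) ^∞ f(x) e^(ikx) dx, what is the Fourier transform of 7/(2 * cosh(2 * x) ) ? 7 * pi/(4 * cosh(pi * k/4) ) 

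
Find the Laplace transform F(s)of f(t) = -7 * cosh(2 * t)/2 -7 * s/(2 * s^2 - 8)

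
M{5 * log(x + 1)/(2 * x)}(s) -5 * pi * csc(pi * s)/(2 * s - 2)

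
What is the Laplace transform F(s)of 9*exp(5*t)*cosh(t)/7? 9*(s - 5)/(7*((s - 5)^2-1))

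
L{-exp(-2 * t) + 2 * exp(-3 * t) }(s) 2/(s + 3) - 1/(s + 2) 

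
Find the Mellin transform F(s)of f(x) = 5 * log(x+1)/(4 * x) -5 * pi * csc(pi * s)/(4 * s - 4)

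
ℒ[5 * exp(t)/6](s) 5/(6 * (s - 1))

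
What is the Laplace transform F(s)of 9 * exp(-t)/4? 9/(4 * (s + 1))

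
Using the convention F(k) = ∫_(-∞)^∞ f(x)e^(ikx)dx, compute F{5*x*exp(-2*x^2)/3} 5*sqrt(2)*I*sqrt(pi)*k*exp(-k^2/8)/24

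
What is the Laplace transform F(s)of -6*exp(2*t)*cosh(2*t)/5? 6*(2 - s)/(5*s*(s - 4))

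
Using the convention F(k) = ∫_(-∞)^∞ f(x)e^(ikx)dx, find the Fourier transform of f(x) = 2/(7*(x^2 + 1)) 2*pi*exp(-Abs(k))/7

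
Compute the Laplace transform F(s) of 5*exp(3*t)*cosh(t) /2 5*(s - 3) /(2*((s - 3) ^2 - 1) ) 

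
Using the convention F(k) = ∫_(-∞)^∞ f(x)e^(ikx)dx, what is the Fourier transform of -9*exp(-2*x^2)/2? -9*sqrt(2)*sqrt(pi)*exp(-k^2/8)/4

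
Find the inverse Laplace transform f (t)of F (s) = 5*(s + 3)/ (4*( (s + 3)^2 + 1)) 5*exp (-3*t)*cos (t)/4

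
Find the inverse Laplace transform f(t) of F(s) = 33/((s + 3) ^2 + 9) 11 * exp(-3 * t) * sin(3 * t) 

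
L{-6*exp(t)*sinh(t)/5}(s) -6/(5*s*(s - 2))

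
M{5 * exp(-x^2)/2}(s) 5 * gamma(s/2)/4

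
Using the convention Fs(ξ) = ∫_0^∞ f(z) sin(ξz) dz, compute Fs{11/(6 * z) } 11 * pi/12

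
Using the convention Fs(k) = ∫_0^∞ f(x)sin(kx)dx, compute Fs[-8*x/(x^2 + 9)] -4*pi*exp(-3*k)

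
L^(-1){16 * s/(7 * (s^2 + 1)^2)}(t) 8 * t * sin(t)/7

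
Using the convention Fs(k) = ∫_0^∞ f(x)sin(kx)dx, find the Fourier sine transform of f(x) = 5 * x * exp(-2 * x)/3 20 * k/(3 * (k^2 + 4)^2)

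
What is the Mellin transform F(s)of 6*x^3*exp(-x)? 6*gamma(s + 3)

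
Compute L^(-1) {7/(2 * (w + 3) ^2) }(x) 7 * x * exp(-3 * x) /2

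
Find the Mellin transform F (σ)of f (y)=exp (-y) gamma (σ)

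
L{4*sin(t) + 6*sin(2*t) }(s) 12/(s^2 + 4) + 4/(s^2 + 1) 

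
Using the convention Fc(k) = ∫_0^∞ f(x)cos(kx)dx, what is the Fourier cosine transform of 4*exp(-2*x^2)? sqrt(2)*sqrt(pi)*exp(-k^2/8)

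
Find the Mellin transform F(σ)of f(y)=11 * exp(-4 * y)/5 11 * gamma(σ)/(5 * 4^σ)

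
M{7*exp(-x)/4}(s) 7*gamma(s)/4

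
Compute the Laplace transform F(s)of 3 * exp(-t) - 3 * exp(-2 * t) 3/(s + 1) - 3/(s + 2)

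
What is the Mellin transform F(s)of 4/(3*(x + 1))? 4*pi*csc(pi*s)/3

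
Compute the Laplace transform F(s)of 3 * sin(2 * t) 6/(s^2 + 4)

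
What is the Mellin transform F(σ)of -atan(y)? pi*sec(pi*σ/2)/(2*σ)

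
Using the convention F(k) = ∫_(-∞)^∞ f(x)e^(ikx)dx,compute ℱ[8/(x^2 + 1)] 8*pi*exp(-Abs(k))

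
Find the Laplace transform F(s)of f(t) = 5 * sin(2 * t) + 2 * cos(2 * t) 2 * s/(s^2 + 4) + 10/(s^2 + 4)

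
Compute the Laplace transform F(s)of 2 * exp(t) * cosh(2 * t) 2 * (s - 1)/((s - 1)^2 - 4)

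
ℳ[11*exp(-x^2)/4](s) 11*gamma(s/2)/8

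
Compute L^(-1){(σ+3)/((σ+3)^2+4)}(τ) exp(-3 * τ) * cos(2 * τ)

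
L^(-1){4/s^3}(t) 2 * t^2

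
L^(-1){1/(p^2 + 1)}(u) sin(u)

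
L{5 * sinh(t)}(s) 5/(s^2 - 1)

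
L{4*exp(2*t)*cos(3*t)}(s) 4*(s - 2)/((s - 2)^2 + 9)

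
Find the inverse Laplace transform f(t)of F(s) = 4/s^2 4*t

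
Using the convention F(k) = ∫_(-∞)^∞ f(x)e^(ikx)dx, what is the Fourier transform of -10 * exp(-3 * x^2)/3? -10 * sqrt(3) * sqrt(pi) * exp(-k^2/12)/9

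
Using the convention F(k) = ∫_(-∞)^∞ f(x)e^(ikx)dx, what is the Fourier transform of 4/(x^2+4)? 2 * pi * exp(-2 * Abs(k))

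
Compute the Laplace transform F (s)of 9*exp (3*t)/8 9/ (8*(s - 3))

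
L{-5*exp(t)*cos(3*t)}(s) 5*(1 - s)/((s - 1)^2 + 9)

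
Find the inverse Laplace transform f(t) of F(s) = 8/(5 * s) 8/5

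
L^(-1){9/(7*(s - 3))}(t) 9*exp(3*t)/7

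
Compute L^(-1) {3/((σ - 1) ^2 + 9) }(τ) exp(τ) * sin(3 * τ) 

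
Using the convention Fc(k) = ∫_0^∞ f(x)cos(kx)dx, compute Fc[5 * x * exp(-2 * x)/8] 5 * (4 - k^2)/(8 * (k^2 + 4)^2)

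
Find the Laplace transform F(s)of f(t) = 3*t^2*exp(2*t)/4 3/(2*(s - 2)^3)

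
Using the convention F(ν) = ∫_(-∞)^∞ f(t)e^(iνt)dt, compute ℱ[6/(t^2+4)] 3*pi*exp(-2*Abs(ν))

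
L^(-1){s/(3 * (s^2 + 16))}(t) cos(4 * t)/3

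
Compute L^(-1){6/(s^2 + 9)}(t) 2 * sin(3 * t)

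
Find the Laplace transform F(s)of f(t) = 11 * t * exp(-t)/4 11/(4 * (s + 1)^2)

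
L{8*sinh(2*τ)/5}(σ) 16/(5*(σ^2 - 4))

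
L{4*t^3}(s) 24/s^4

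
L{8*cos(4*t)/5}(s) 8*s/(5*(s^2+16))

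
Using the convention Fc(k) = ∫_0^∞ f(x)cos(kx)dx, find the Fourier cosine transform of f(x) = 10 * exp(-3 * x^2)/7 5 * sqrt(3) * sqrt(pi) * exp(-k^2/12)/21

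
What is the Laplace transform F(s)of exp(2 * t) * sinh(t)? 1/((s - 2)^2 - 1)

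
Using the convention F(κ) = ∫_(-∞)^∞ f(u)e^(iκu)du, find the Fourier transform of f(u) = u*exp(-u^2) I*sqrt(pi)*κ*exp(-κ^2/4)/2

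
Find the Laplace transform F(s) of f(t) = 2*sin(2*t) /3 4/(3*(s^2+4) ) 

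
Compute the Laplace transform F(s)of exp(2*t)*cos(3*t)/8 (s - 2)/(8*((s - 2)^2 + 9))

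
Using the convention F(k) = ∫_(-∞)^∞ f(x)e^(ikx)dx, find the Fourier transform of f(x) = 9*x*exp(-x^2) 9*I*sqrt(pi)*k*exp(-k^2/4)/2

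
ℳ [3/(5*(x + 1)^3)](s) 3*pi*(s - 2)*(s - 1)/(10*sin(pi*s))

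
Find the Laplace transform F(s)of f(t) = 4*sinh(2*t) 8/(s^2 - 4)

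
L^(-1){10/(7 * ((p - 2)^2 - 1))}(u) 10 * exp(2 * u) * sinh(u)/7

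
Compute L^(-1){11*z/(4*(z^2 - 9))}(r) 11*cosh(3*r)/4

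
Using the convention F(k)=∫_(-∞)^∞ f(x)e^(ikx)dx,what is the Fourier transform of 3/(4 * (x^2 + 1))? 3 * pi * exp(-Abs(k))/4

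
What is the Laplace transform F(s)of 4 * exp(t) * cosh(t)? 4 * (s - 1)/(s * (s - 2))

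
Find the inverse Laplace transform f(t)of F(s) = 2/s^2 2*t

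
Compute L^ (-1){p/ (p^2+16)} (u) cos (4*u)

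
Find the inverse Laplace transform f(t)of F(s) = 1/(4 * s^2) t/4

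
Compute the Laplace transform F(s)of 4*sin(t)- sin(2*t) 4/(s^2 + 1) - 2/(s^2 + 4)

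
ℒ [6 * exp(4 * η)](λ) 6/(λ - 4)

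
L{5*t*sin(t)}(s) 10*s/(s^2 + 1)^2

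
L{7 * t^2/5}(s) 14/(5 * s^3)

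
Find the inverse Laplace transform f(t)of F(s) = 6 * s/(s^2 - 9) 6 * cosh(3 * t)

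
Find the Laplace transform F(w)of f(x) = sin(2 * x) 2/(w^2 + 4)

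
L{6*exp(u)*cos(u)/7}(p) 6*(p - 1)/(7*((p - 1)^2+1))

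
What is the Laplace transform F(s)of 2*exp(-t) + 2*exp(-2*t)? 2/(s + 1) + 2/(s + 2)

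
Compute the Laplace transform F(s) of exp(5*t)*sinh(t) 1/((s - 5) ^2 - 1) 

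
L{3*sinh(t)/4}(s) 3/(4*(s^2 - 1))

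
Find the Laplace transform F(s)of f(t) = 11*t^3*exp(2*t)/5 66/(5*(s - 2)^4)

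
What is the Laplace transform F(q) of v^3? 6/q^4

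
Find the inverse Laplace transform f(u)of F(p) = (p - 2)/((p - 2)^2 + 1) exp(2*u)*cos(u)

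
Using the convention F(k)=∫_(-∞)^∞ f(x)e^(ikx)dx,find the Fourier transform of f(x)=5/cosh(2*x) 5*pi/(2*cosh(pi*k/4))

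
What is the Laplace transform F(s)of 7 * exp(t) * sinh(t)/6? 7/(6 * s * (s - 2))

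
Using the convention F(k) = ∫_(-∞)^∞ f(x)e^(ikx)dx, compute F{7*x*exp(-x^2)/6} 7*I*sqrt(pi)*k*exp(-k^2/4)/12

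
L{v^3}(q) 6/q^4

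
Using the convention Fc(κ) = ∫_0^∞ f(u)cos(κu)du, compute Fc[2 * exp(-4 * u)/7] 8/(7 * (κ^2 + 16))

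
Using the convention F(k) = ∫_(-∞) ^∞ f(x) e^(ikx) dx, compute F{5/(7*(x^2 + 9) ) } 5*pi*exp(-3*Abs(k) ) /21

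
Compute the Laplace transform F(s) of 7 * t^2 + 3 14/s^3 + 3/s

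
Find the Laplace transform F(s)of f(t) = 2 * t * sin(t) 4 * s/(s^2 + 1)^2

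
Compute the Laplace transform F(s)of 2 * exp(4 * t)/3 2/(3 * (s - 4))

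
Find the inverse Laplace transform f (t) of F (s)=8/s 8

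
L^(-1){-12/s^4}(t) -2*t^3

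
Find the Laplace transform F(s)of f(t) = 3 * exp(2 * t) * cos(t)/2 3 * (s - 2)/(2 * ((s - 2)^2 + 1))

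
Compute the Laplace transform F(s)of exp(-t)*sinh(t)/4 1/(4*s*(s + 2))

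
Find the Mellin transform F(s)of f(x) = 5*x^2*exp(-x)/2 5*gamma(s + 2)/2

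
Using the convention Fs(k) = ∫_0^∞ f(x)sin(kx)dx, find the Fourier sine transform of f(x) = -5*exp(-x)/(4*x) -5*atan(k)/4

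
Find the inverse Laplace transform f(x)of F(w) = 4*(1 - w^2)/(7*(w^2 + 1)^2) -4*x*cos(x)/7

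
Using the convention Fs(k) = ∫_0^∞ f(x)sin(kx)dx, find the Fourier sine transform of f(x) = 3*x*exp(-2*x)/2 6*k/(k^2+4)^2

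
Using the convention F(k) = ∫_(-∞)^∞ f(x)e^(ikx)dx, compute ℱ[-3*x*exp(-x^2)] -3*I*sqrt(pi)*k*exp(-k^2/4)/2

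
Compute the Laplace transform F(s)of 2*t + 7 7/s + 2/s^2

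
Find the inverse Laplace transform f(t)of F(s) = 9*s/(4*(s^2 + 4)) 9*cos(2*t)/4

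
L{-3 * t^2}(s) -6/s^3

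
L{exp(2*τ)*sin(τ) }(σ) 1/((σ - 2) ^2 + 1) 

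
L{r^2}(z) 2/z^3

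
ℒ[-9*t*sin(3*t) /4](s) -27*s/(2*(s^2 + 9) ^2) 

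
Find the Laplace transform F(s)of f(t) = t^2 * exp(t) 2/(s - 1)^3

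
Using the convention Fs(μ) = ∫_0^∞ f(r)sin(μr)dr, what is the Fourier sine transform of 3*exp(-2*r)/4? 3*μ/(4*(μ^2+4))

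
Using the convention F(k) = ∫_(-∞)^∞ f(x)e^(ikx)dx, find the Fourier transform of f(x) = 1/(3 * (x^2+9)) pi * exp(-3 * Abs(k))/9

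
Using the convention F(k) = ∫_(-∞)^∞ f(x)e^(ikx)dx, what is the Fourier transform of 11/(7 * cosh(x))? 11 * pi/(7 * cosh(pi * k/2))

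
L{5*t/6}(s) 5/(6*s^2) 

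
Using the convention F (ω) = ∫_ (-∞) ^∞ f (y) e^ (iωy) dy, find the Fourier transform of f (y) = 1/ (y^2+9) pi * exp (-3 * Abs (ω) ) /3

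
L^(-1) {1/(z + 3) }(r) exp(-3*r) 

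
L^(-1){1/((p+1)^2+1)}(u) exp(-u) * sin(u)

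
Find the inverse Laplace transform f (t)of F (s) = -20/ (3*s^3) -10*t^2/3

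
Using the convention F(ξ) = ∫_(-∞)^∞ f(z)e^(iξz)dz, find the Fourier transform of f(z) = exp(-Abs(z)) 2/(ξ^2+1)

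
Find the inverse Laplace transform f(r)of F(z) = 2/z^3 r^2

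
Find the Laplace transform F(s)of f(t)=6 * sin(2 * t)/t 6 * atan(2/s)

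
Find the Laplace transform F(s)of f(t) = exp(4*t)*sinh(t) 1/((s - 4)^2 - 1)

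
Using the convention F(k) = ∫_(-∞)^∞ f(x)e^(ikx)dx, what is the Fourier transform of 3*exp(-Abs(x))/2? 3/(k^2 + 1)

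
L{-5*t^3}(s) -30/s^4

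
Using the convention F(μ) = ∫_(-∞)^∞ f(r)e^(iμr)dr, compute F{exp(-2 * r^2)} sqrt(2) * sqrt(pi) * exp(-μ^2/8)/2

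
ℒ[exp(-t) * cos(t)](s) (s + 1)/((s + 1)^2 + 1)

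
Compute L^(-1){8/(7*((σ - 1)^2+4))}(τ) 4*exp(τ)*sin(2*τ)/7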